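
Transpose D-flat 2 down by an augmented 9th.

C-double-flat 1

Two letters down from D (plus an octave) reaches C.
Moving 15 semitones down from Db2 (the size of an augmented ninth) reaches Cbb1.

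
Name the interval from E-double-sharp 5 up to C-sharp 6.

E to C spans six letter names (E-F-G-A-B-C), so the interval is some kind of sixth.
E##5 to C#6 spans 7 semitones — two semitones narrower than the major sixth (9) — giving a diminished sixth.

d6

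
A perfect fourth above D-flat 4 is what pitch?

Counting four letter names up from D lands on G.
Moving 5 semitones up from Db4 (the size of a perfect fourth) reaches Gb4.

G-flat 4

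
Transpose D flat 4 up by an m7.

Counting seven letter names up from D lands on C.
A minor seventh spans 10 semitones, so from Db4 the target pitch is Cb5.

C flat 5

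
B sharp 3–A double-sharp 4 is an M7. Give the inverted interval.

minor second

Inverted interval numbers add to nine, so a seventh pairs with a second (7 + 2 = 9).
Quality inverts too: major becomes minor. That makes the inversion a minor second.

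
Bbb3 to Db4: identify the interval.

major third

B to D spans three letter names (B-C-D), so the interval is some kind of third.
The major third spans 4 semitones, and Bbb3 to Db4 is exactly 4 semitones — so this is a major third.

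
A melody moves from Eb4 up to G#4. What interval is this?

augmented 3rd

E to G spans three letter names (E-F-G) — that makes it a third of some quality.
A major third would be 4 semitones; Eb4 to G#4 is 5, one semitone wider, so the interval is augmented.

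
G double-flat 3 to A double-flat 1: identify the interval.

Descending from Gbb3 to Abb1 is the same interval as ascending Abb1 to Gbb3.
A to G spans seven letter names (A-B-C-D-E-F-G), plus an octave, so the interval is some kind of fourteenth.
At 22 semitones, Abb1→Gbb3 falls one short of a major fourteenth: minor.
(Equivalently, a compound minor seventh: a minor seventh plus an octave.)

m14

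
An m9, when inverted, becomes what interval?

First reduce the compound minor ninth to its simple form, a minor second.
The rule of nine gives the new number: 9 − 2 = 7, so a second becomes a seventh.
Quality inverts too: minor becomes major. That makes the inversion a major seventh.

major seventh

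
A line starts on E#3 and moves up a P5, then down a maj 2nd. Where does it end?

E#3 up a perfect fifth → B#3 (7 semitones).
B#3 down a major second → A#3 (2 semitones).

A#3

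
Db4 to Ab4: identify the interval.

perfect fifth

D to A spans five letter names (D-E-F-G-A), so the interval is some kind of fifth.
Counting semitones, Db4→Ab4 is 7, which is the perfect fifth.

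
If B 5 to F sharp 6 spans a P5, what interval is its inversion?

The rule of nine gives the new number: 9 − 5 = 4, so a fifth becomes a fourth.
The quality also flips — perfect stays perfect — giving a perfect fourth.

perfect 4th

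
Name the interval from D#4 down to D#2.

perfect fifteenth

Descending from D#4 to D#2 is the same interval as ascending D#2 to D#4.
D to D is the same letter name, plus 2 octaves, so the interval is some kind of fifteenth.
The perfect fifteenth spans 24 semitones, and D#2 to D#4 is exactly 24 semitones — so this is a perfect fifteenth.
(Equivalently, a compound perfect octave: a perfect octave plus an octave.)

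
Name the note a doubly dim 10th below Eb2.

Three letters down from E (plus an octave) reaches C.
A doubly diminished tenth spans 13 semitones, so from Eb2 the target pitch is C##1.

C##1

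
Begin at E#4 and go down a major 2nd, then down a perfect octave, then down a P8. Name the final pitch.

A major second down from E#4 is D#4.
A perfect octave down from D#4 is D#3.
D#3 down a perfect octave → D#2 (12 semitones).

D#2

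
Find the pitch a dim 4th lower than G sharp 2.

Counting four letter names down from G lands on D.
A diminished fourth spans 4 semitones, so from G#2 the target pitch is D##2.

D double-sharp 2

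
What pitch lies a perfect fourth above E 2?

A 2

Four letter names up from E: A.
Moving 5 semitones up from E2 (the size of a perfect fourth) reaches A2.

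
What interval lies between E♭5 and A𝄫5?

E to A spans four letter names (E-F-G-A) — that makes it a fourth of some quality.
A perfect fourth would be 5 semitones; Eb5 to Abb5 is 4, one semitone narrower, so the interval is diminished.

d4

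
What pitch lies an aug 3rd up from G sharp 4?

Three letter names up from G: B.
Moving 5 semitones up from G#4 (the size of an augmented third) reaches B##4.

B double-sharp 4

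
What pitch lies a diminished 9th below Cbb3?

Bb1

Counting two letter names plus an octave down from C lands on B.
A diminished ninth spans 12 semitones, so from Cbb3 the target pitch is Bb1.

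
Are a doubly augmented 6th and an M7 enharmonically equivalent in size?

Both span 11 semitones: a doubly augmented sixth and a major seventh are the same chromatic distance.

Yes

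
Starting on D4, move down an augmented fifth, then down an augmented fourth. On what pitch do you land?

An augmented fifth down from D4 is Gb3.
Down an augmented fourth from Gb3: Dbb3 (6 semitones down).

Dbb3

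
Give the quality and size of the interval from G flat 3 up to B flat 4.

G to B spans three letter names (G-A-B), plus an octave, so the interval is some kind of tenth.
Gb3 to Bb4 is 16 semitones, matching the major tenth exactly, so the quality is major.
(Equivalently, a compound major third: a major third plus an octave.)

major tenth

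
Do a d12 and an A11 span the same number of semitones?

A diminished twelfth spans 18 semitones, and an augmented eleventh also spans 18 semitones — they're enharmonic.

Yes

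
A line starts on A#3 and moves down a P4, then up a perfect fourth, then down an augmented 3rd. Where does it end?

F3

A perfect fourth down from A#3 is E#3.
Up a perfect fourth from E#3: A#3 (5 semitones up).
An augmented third down from A#3 is F3.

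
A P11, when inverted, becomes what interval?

P5

First reduce the compound perfect eleventh to its simple form, a perfect fourth.
Inverted interval numbers add to nine, so a fourth pairs with a fifth (4 + 5 = 9).
And perfect stays perfect under inversion, so we get a perfect fifth.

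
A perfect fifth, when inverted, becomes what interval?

perfect fourth

The rule of nine gives the new number: 9 − 5 = 4, so a fifth becomes a fourth.
And perfect stays perfect under inversion, so we get a perfect fourth.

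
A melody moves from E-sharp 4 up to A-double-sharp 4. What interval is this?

augmented fourth

E to A spans four letter names (E-F-G-A), so the interval is some kind of fourth.
A perfect fourth would be 5 semitones; E#4 to A##4 is 6, one semitone wider, so the interval is augmented.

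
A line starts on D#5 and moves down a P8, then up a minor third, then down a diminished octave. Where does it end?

F##3

A perfect octave down from D#5 is D#4.
D#4 up a minor third → F#4 (3 semitones).
F#4 down a diminished octave → F##3 (11 semitones).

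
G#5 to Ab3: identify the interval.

augmented fourteenth

Descending from G#5 to Ab3 is the same interval as ascending Ab3 to G#5.
A to G spans seven letter names (A-B-C-D-E-F-G), plus an octave — that makes it a fourteenth of some quality.
A major fourteenth would be 23 semitones; Ab3 to G#5 is 24, one semitone wider, so the interval is augmented.
(Equivalently, a compound augmented seventh: an augmented seventh plus an octave.)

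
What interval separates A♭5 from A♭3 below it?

Descending from Ab5 to Ab3 is the same interval as ascending Ab3 to Ab5.
A to A is the same letter name, plus 2 octaves — that makes it a fifteenth of some quality.
Ab3 to Ab5 is 24 semitones, matching the perfect fifteenth exactly, so the quality is perfect.
(Equivalently, a compound perfect octave: a perfect octave plus an octave.)

perfect fifteenth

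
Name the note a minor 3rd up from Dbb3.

Three letter names up from D: F.
Moving 3 semitones up from Dbb3 (the size of a minor third) reaches Fbb3.

Fbb3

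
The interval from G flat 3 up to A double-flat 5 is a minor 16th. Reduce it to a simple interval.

minor 2nd

Take out 2 octaves (14 from the number): 16 − 14 = 2.
So a minor sixteenth is 2 octaves plus a minor second. The quality is unchanged.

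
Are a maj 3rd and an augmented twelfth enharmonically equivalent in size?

No

A major third spans 4 semitones; an augmented twelfth spans 20 semitones. They differ by 16.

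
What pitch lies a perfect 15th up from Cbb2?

Cbb4

A fifteenth keeps the letter name C, two octaves up from C.
A perfect fifteenth spans 24 semitones, so from Cbb2 the target pitch is Cbb4.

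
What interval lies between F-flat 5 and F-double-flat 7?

diminished 15th

F to F is the same letter name, plus 2 octaves — that makes it a fifteenth of some quality.
The perfect fifteenth is 24 semitones; here we have 23, one semitone narrower: diminished.
(Equivalently, a compound diminished octave: a diminished octave plus an octave.)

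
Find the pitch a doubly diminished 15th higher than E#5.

Eb7

A fifteenth keeps the letter name E, two octaves up from E.
A doubly diminished fifteenth spans 22 semitones, so from E#5 the target pitch is Eb7.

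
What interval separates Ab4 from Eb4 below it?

Descending from Ab4 to Eb4 is the same interval as ascending Eb4 to Ab4.
E to A spans four letter names (E-F-G-A), so the interval is some kind of fourth.
Eb4 to Ab4 is 5 semitones, matching the perfect fourth exactly, so the quality is perfect.

perfect fourth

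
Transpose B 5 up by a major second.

C sharp 6

Two letter names up from B: C.
A major second spans 2 semitones, so from B5 the target pitch is C#6.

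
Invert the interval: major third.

The rule of nine gives the new number: 9 − 3 = 6, so a third becomes a sixth.
The quality also flips — major becomes minor — giving a minor sixth.

minor sixth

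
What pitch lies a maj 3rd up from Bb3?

D4

Counting three letter names up from B lands on D.
A major third spans 4 semitones, so from Bb3 the target pitch is D4.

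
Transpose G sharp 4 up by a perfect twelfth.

Counting five letter names plus an octave up from G lands on D.
A perfect twelfth spans 19 semitones, so from G#4 the target pitch is D#6.

D sharp 6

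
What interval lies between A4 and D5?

A to D spans four letter names (A-B-C-D): a fourth.
The perfect fourth spans 5 semitones, and A4 to D5 is exactly 5 semitones — so this is a perfect fourth.

perfect fourth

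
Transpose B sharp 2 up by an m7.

A sharp 3

The seventh takes the letter from B up to A.
A minor seventh is 10 semitones; 10 semitones up from B#2 gives A#3.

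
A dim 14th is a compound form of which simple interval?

Take out an octave (7 from the number): 14 − 7 = 7.
That makes a diminished fourteenth a compound diminished seventh — an octave plus a diminished seventh.

diminished 7th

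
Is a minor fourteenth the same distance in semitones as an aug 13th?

A minor fourteenth spans 22 semitones, and an augmented thirteenth also spans 22 semitones — they're enharmonic.

Yes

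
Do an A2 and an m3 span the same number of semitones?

An augmented second spans 3 semitones, and a minor third also spans 3 semitones — they're enharmonic.

Yes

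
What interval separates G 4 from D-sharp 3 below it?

Descending from G4 to D#3 is the same interval as ascending D#3 to G4.
D to G spans four letter names (D-E-F-G), plus an octave — that makes it an eleventh of some quality.
The perfect eleventh is 17 semitones; here we have 16, one semitone narrower: diminished.
(Equivalently, a compound diminished fourth: a diminished fourth plus an octave.)

d11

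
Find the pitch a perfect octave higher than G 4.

G 5

An octave keeps the letter name G, an octave up from G.
A perfect octave spans 12 semitones, so from G4 the target pitch is G5.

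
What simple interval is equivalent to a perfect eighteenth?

Take out 2 octaves (14 from the number): 18 − 14 = 4.
That makes a perfect eighteenth a compound perfect fourth — 2 octaves plus a perfect fourth.

perfect fourth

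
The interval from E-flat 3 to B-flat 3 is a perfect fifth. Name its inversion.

perfect 4th

Interval numbers invert to sum to nine: 5 + 4 = 9, so a fifth inverts to a fourth.
The quality also flips — perfect stays perfect — giving a perfect fourth.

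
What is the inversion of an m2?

Inverted interval numbers add to nine, so a second pairs with a seventh (2 + 7 = 9).
The quality also flips — minor becomes major — giving a major seventh.

major 7th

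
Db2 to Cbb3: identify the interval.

D to C spans seven letter names (D-E-F-G-A-B-C) — that makes it a seventh of some quality.
The major seventh is 11 semitones; here we have 9, two semitones narrower: diminished.

diminished 7th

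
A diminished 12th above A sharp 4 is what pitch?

The twelfth's letter: A up five letter names plus an octave → E.
Moving 18 semitones up from A#4 (the size of a diminished twelfth) reaches E6.

E 6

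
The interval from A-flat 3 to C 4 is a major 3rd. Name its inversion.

m6

The rule of nine gives the new number: 9 − 3 = 6, so a third becomes a sixth.
And major becomes minor under inversion, so we get a minor sixth.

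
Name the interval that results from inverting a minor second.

M7

Interval numbers invert to sum to nine: 2 + 7 = 9, so a second inverts to a seventh.
And minor becomes major under inversion, so we get a major seventh.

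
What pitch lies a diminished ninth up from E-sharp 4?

The ninth's letter: E up two letter names plus an octave → F.
A diminished ninth is 12 semitones; 12 semitones up from E#4 gives F5.

F 5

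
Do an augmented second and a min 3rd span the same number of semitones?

Both span 3 semitones: an augmented second and a minor third are the same chromatic distance.

Yes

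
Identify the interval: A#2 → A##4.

A to A is the same letter name, plus 2 octaves: a fifteenth.
A perfect fifteenth would be 24 semitones; A#2 to A##4 is 25, one semitone wider, so the interval is augmented.
(Equivalently, a compound augmented octave: an augmented octave plus an octave.)

augmented fifteenth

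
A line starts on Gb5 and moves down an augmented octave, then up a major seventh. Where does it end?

Gb5 down an augmented octave → Gbb4 (13 semitones).
Gbb4 up a major seventh → Fb5 (11 semitones).

Fb5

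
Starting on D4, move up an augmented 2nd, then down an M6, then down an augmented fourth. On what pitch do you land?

D4 up an augmented second → E#4 (3 semitones).
Down a major sixth from E#4: G#3 (9 semitones down).
G#3 down an augmented fourth → D3 (6 semitones).

D3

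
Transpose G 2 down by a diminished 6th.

Six letter names down from G: B.
A diminished sixth spans 7 semitones, so from G2 the target pitch is B#1.

B sharp 1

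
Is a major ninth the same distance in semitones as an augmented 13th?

No

14 semitones (major ninth) vs 22 semitones (augmented thirteenth): not equal.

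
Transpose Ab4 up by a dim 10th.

Cbb6

Three letters up from A (plus an octave) reaches C.
A diminished tenth spans 14 semitones, so from Ab4 the target pitch is Cbb6.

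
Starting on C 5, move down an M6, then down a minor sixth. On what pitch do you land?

A major sixth down from C5 is Eb4.
Eb4 down a minor sixth → G3 (8 semitones).

G 3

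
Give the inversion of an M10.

First reduce the compound major tenth to its simple form, a major third.
The rule of nine gives the new number: 9 − 3 = 6, so a third becomes a sixth.
Quality inverts too: major becomes minor. That makes the inversion a minor sixth.

m6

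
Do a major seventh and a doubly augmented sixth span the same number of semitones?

Yes

A major seventh spans 11 semitones, and a doubly augmented sixth also spans 11 semitones — they're enharmonic.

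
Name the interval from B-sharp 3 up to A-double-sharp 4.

major seventh

B to A spans seven letter names (B-C-D-E-F-G-A): a seventh.
The major seventh spans 11 semitones, and B#3 to A##4 is exactly 11 semitones — so this is a major seventh.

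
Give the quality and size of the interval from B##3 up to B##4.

B to B is the same letter name, plus an octave: an octave.
The perfect octave spans 12 semitones, and B##3 to B##4 is exactly 12 semitones — so this is a perfect octave.

perfect 8th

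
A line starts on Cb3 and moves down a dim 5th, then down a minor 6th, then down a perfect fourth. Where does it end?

E1

A diminished fifth down from Cb3 is F2.
A minor sixth down from F2 is A1.
A1 down a perfect fourth → E1 (5 semitones).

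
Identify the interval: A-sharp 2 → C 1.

augmented thirteenth

Descending from A#2 to C1 is the same interval as ascending C1 to A#2.
C to A spans six letter names (C-D-E-F-G-A), plus an octave, so the interval is some kind of thirteenth.
A major thirteenth would be 21 semitones; C1 to A#2 is 22, one semitone wider, so the interval is augmented.
(Equivalently, a compound augmented sixth: an augmented sixth plus an octave.)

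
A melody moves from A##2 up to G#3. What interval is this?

A to G spans seven letter names (A-B-C-D-E-F-G) — that makes it a seventh of some quality.
A major seventh would be 11 semitones; A##2 to G#3 is 9, two semitones narrower, so the interval is diminished.

diminished seventh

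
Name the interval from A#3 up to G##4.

A to G spans seven letter names (A-B-C-D-E-F-G), so the interval is some kind of seventh.
The major seventh spans 11 semitones, and A#3 to G##4 is exactly 11 semitones — so this is a major seventh.

major seventh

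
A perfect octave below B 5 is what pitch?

For an octave the letter name doesn't change: still B, an octave down.
Moving 12 semitones down from B5 (the size of a perfect octave) reaches B4.

B 4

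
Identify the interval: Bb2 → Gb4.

B to G spans six letter names (B-C-D-E-F-G), plus an octave — that makes it a thirteenth of some quality.
A major thirteenth would be 21 semitones, but Bb2 to Gb4 is 20 — one semitone narrower, making it a minor thirteenth.
(Equivalently, a compound minor sixth: a minor sixth plus an octave.)

minor thirteenth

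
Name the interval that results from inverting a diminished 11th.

First reduce the compound diminished eleventh to its simple form, a diminished fourth.
Inverted interval numbers add to nine, so a fourth pairs with a fifth (4 + 5 = 9).
The quality also flips — diminished becomes augmented — giving an augmented fifth.

augmented 5th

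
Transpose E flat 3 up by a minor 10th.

G flat 4

The tenth's letter: E up three letter names plus an octave → G.
Moving 15 semitones up from Eb3 (the size of a minor tenth) reaches Gb4.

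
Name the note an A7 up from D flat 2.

Counting seven letter names up from D lands on C.
An augmented seventh is 12 semitones; 12 semitones up from Db2 gives C#3.

C sharp 3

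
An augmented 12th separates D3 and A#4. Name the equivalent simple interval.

Each octave removed subtracts seven from the number: 12 − 7 = 5.
So an augmented twelfth is an octave plus an augmented fifth. The quality is unchanged.

augmented 5th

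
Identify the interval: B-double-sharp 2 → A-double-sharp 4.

m14

B to A spans seven letter names (B-C-D-E-F-G-A), plus an octave, so the interval is some kind of fourteenth.
A major fourteenth would be 23 semitones, but B##2 to A##4 is 22 — one semitone narrower, making it a minor fourteenth.
(Equivalently, a compound minor seventh: a minor seventh plus an octave.)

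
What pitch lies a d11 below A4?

Counting four letter names plus an octave down from A lands on E.
Moving 16 semitones down from A4 (the size of a diminished eleventh) reaches E#3.

E#3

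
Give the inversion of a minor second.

Interval numbers invert to sum to nine: 2 + 7 = 9, so a second inverts to a seventh.
Quality inverts too: minor becomes major. That makes the inversion a major seventh.

major 7th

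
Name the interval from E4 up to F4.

E to F spans two letter names (E-F) — that makes it a second of some quality.
At 1 semitone, E4→F4 falls one short of a major second: minor.

minor second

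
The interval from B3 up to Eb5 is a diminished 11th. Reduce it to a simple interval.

diminished fourth

Each octave removed subtracts seven from the number: 11 − 7 = 4.
So a diminished eleventh is an octave plus a diminished fourth. The quality is unchanged.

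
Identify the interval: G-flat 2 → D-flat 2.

Descending from Gb2 to Db2 is the same interval as ascending Db2 to Gb2.
D to G spans four letter names (D-E-F-G): a fourth.
Db2 to Gb2 is 5 semitones, matching the perfect fourth exactly, so the quality is perfect.

perfect 4th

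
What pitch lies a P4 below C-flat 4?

Counting four letter names down from C lands on G.
Moving 5 semitones down from Cb4 (the size of a perfect fourth) reaches Gb3.

G-flat 3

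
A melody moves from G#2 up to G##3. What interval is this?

G to G is the same letter name, plus an octave — that makes it an octave of some quality.
A perfect octave would be 12 semitones; G#2 to G##3 is 13, one semitone wider, so the interval is augmented.

augmented 8th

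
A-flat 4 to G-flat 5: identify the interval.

minor seventh

A to G spans seven letter names (A-B-C-D-E-F-G), so the interval is some kind of seventh.
At 10 semitones, Ab4→Gb5 falls one short of a major seventh: minor.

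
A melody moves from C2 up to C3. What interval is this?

perfect octave

C to C is the same letter name, plus an octave — that makes it an octave of some quality.
C2 to C3 is 12 semitones, matching the perfect octave exactly, so the quality is perfect.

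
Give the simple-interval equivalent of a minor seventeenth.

Each octave removed subtracts seven from the number: 17 − 14 = 3.
So a minor seventeenth is 2 octaves plus a minor third. The quality is unchanged.

m3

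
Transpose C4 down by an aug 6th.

Counting six letter names down from C lands on E.
Moving 10 semitones down from C4 (the size of an augmented sixth) reaches Ebb3.

Ebb3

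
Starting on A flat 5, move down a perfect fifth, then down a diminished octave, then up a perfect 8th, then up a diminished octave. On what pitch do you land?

Ab5 down a perfect fifth → Db5 (7 semitones).
Down a diminished octave from Db5: D4 (11 semitones down).
A perfect octave up from D4 is D5.
D5 up a diminished octave → Db6 (11 semitones).

D flat 6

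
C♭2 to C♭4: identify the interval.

perfect fifteenth

C to C is the same letter name, plus 2 octaves — that makes it a fifteenth of some quality.
Cb2 to Cb4 is 24 semitones, matching the perfect fifteenth exactly, so the quality is perfect.
(Equivalently, a compound perfect octave: a perfect octave plus an octave.)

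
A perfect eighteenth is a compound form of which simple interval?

Take out 2 octaves (14 from the number): 18 − 14 = 4.
That makes a perfect eighteenth a compound perfect fourth — 2 octaves plus a perfect fourth.

perfect 4th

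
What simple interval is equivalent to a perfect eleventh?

perfect fourth

Take out an octave (7 from the number): 11 − 7 = 4.
That makes a perfect eleventh a compound perfect fourth — an octave plus a perfect fourth.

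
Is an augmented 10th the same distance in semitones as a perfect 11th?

An augmented tenth spans 17 semitones, and a perfect eleventh also spans 17 semitones — they're enharmonic.

Yes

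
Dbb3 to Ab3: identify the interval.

augmented fifth

D to A spans five letter names (D-E-F-G-A) — that makes it a fifth of some quality.
The perfect fifth is 7 semitones; here we have 8, one semitone wider: augmented.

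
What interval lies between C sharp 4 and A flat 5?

diminished 13th

C to A spans six letter names (C-D-E-F-G-A), plus an octave: a thirteenth.
The major thirteenth is 21 semitones; here we have 19, two semitones narrower: diminished.
(Equivalently, a compound diminished sixth: a diminished sixth plus an octave.)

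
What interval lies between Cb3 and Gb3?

C to G spans five letter names (C-D-E-F-G), so the interval is some kind of fifth.
Cb3 to Gb3 is 7 semitones, matching the perfect fifth exactly, so the quality is perfect.

perfect fifth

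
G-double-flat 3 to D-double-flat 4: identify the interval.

G to D spans five letter names (G-A-B-C-D): a fifth.
Gbb3 to Dbb4 is 7 semitones, matching the perfect fifth exactly, so the quality is perfect.

perfect fifth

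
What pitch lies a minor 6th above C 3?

A flat 3

The sixth takes the letter from C up to A.
A minor sixth spans 8 semitones, so from C3 the target pitch is Ab3.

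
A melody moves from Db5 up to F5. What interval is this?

major third

D to F spans three letter names (D-E-F): a third.
Db5 to F5 is 4 semitones, matching the major third exactly, so the quality is major.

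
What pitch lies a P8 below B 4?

For an octave the letter name doesn't change: still B, an octave down.
A perfect octave is 12 semitones; 12 semitones down from B4 gives B3.

B 3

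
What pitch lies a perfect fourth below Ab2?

Eb2

Counting four letter names down from A lands on E.
A perfect fourth spans 5 semitones, so from Ab2 the target pitch is Eb2.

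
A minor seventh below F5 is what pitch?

Seven letter names down from F: G.
A minor seventh spans 10 semitones, so from F5 the target pitch is G4.

G4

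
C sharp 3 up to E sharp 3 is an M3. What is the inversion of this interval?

Interval numbers invert to sum to nine: 3 + 6 = 9, so a third inverts to a sixth.
And major becomes minor under inversion, so we get a minor sixth.

minor sixth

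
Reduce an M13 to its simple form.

major sixth

Each octave removed subtracts seven from the number: 13 − 7 = 6.
That makes a major thirteenth a compound major sixth — an octave plus a major sixth.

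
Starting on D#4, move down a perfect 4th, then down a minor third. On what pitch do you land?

F##3

D#4 down a perfect fourth → A#3 (5 semitones).
A minor third down from A#3 is F##3.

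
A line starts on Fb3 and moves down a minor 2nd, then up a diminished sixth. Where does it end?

A minor second down from Fb3 is Eb3.
A diminished sixth up from Eb3 is Cbb4.

Cbb4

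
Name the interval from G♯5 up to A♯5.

M2

G to A spans two letter names (G-A), so the interval is some kind of second.
Counting semitones, G#5→A#5 is 2, which is the major second.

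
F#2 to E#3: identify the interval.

major 7th

F to E spans seven letter names (F-G-A-B-C-D-E) — that makes it a seventh of some quality.
F#2 to E#3 is 11 semitones, matching the major seventh exactly, so the quality is major.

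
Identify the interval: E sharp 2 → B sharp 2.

perfect fifth

E to B spans five letter names (E-F-G-A-B), so the interval is some kind of fifth.
Counting semitones, E#2→B#2 is 7, which is the perfect fifth.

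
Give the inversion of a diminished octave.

augmented unison

The rule of nine gives the new number: 9 − 8 = 1, so an octave becomes a unison.
Quality inverts too: diminished becomes augmented. That makes the inversion an augmented unison.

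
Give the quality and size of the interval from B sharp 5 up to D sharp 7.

B to D spans three letter names (B-C-D), plus an octave: a tenth.
At 15 semitones, B#5→D#7 falls one short of a major tenth: minor.
(Equivalently, a compound minor third: a minor third plus an octave.)

minor tenth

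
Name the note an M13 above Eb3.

Six letters up from E (plus an octave) reaches C.
A major thirteenth spans 21 semitones, so from Eb3 the target pitch is C5.

C5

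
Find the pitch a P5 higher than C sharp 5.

G sharp 5

Five letter names up from C: G.
A perfect fifth spans 7 semitones, so from C#5 the target pitch is G#5.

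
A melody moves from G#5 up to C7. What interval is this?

diminished eleventh

G to C spans four letter names (G-A-B-C), plus an octave — that makes it an eleventh of some quality.
G#5 to C7 spans 16 semitones — one semitone narrower than the perfect eleventh (17) — giving a diminished eleventh.
(Equivalently, a compound diminished fourth: a diminished fourth plus an octave.)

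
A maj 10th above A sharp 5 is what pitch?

Three letters up from A (plus an octave) reaches C.
Moving 16 semitones up from A#5 (the size of a major tenth) reaches C##7.

C double-sharp 7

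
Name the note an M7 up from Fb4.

Eb5

Seven letter names up from F: E.
Moving 11 semitones up from Fb4 (the size of a major seventh) reaches Eb5.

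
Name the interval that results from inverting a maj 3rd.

The rule of nine gives the new number: 9 − 3 = 6, so a third becomes a sixth.
And major becomes minor under inversion, so we get a minor sixth.

minor 6th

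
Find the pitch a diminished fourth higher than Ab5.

Dbb6

Four letter names up from A: D.
A diminished fourth is 4 semitones; 4 semitones up from Ab5 gives Dbb6.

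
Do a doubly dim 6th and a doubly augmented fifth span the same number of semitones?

A doubly diminished sixth spans 6 semitones; a doubly augmented fifth spans 9 semitones. They differ by 3.

No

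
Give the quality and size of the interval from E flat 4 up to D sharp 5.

A7

E to D spans seven letter names (E-F-G-A-B-C-D), so the interval is some kind of seventh.
Eb4 to D#5 spans 12 semitones — one semitone wider than the major seventh (11) — giving an augmented seventh.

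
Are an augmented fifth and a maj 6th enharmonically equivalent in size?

An augmented fifth spans 8 semitones; a major sixth spans 9 semitones. They differ by 1.

No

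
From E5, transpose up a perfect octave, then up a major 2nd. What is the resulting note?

Up a perfect octave from E5: E6 (12 semitones up).
A major second up from E6 is F#6.

F#6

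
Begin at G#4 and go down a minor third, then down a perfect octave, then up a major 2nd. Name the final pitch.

G#4 down a minor third → E#4 (3 semitones).
E#4 down a perfect octave → E#3 (12 semitones).
A major second up from E#3 is F##3.

F##3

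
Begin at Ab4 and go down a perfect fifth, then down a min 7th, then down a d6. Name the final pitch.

Ab4 down a perfect fifth → Db4 (7 semitones).
Db4 down a minor seventh → Eb3 (10 semitones).
Eb3 down a diminished sixth → G#2 (7 semitones).

G#2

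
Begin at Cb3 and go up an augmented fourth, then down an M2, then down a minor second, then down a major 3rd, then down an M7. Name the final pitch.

Cb2

Cb3 up an augmented fourth → F3 (6 semitones).
Down a major second from F3: Eb3 (2 semitones down).
Eb3 down a minor second → D3 (1 semitone).
A major third down from D3 is Bb2.
Bb2 down a major seventh → Cb2 (11 semitones).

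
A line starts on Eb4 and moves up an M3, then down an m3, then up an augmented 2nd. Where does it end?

F##4

A major third up from Eb4 is G4.
A minor third down from G4 is E4.
E4 up an augmented second → F##4 (3 semitones).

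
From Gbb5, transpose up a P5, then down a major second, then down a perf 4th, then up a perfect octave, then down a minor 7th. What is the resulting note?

Up a perfect fifth from Gbb5: Dbb6 (7 semitones up).
A major second down from Dbb6 is Cbb6.
A perfect fourth down from Cbb6 is Gbb5.
Up a perfect octave from Gbb5: Gbb6 (12 semitones up).
Gbb6 down a minor seventh → Abb5 (10 semitones).

Abb5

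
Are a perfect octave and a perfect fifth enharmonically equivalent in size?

A perfect octave spans 12 semitones; a perfect fifth spans 7 semitones. They differ by 5.

No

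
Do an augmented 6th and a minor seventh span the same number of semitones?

Yes

An augmented sixth = 10 semitones = a minor seventh; enharmonically equal.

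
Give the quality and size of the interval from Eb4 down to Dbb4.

augmented 2nd

Descending from Eb4 to Dbb4 is the same interval as ascending Dbb4 to Eb4.
D to E spans two letter names (D-E) — that makes it a second of some quality.
The major second is 2 semitones; here we have 3, one semitone wider: augmented.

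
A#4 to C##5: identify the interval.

A to C spans three letter names (A-B-C) — that makes it a third of some quality.
A#4 to C##5 is 4 semitones, matching the major third exactly, so the quality is major.

M3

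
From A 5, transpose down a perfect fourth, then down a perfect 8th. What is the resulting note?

E 4

Down a perfect fourth from A5: E5 (5 semitones down).
E5 down a perfect octave → E4 (12 semitones).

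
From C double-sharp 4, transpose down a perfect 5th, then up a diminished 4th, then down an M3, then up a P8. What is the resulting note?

C##4 down a perfect fifth → F##3 (7 semitones).
Up a diminished fourth from F##3: B3 (4 semitones up).
Down a major third from B3: G3 (4 semitones down).
G3 up a perfect octave → G4 (12 semitones).

G 4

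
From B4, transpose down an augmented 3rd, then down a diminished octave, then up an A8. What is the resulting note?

G#4

An augmented third down from B4 is Gb4.
Down a diminished octave from Gb4: G3 (11 semitones down).
An augmented octave up from G3 is G#4.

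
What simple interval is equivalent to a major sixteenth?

M2

Each octave removed subtracts seven from the number: 16 − 14 = 2.
Quality carries through unchanged, so the simple form is a major second.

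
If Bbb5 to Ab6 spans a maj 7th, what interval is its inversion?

minor second

Interval numbers invert to sum to nine: 7 + 2 = 9, so a seventh inverts to a second.
The quality also flips — major becomes minor — giving a minor second.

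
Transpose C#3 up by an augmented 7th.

B##3

Counting seven letter names up from C lands on B.
An augmented seventh is 12 semitones; 12 semitones up from C#3 gives B##3.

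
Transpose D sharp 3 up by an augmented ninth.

E double-sharp 4

Counting two letter names plus an octave up from D lands on E.
An augmented ninth is 15 semitones; 15 semitones up from D#3 gives E##4.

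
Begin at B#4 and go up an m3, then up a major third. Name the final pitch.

F##5

Up a minor third from B#4: D#5 (3 semitones up).
Up a major third from D#5: F##5 (4 semitones up).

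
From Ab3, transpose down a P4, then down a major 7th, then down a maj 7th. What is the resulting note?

Down a perfect fourth from Ab3: Eb3 (5 semitones down).
Down a major seventh from Eb3: Fb2 (11 semitones down).
A major seventh down from Fb2 is Gbb1.

Gbb1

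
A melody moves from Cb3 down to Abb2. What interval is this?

major 3rd

Descending from Cb3 to Abb2 is the same interval as ascending Abb2 to Cb3.
A to C spans three letter names (A-B-C): a third.
Counting semitones, Abb2→Cb3 is 4, which is the major third.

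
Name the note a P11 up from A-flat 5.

D-flat 7

Counting four letter names plus an octave up from A lands on D.
A perfect eleventh is 17 semitones; 17 semitones up from Ab5 gives Db7.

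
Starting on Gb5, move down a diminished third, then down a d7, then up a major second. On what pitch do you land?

Gb5 down a diminished third → E5 (2 semitones).
A diminished seventh down from E5 is F##4.
F##4 up a major second → G##4 (2 semitones).

G##4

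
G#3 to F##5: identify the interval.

G to F spans seven letter names (G-A-B-C-D-E-F), plus an octave, so the interval is some kind of fourteenth.
The major fourteenth spans 23 semitones, and G#3 to F##5 is exactly 23 semitones — so this is a major fourteenth.
(Equivalently, a compound major seventh: a major seventh plus an octave.)

M14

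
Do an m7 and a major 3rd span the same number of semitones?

No

10 semitones (minor seventh) vs 4 semitones (major third): not equal.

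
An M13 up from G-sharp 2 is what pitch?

E-sharp 4

The thirteenth's letter: G up six letter names plus an octave → E.
A major thirteenth is 21 semitones; 21 semitones up from G#2 gives E#4.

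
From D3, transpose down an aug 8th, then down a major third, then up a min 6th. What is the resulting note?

An augmented octave down from D3 is Db2.
Db2 down a major third → Bbb1 (4 semitones).
Up a minor sixth from Bbb1: Gbb2 (8 semitones up).

Gbb2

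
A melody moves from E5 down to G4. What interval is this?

Descending from E5 to G4 is the same interval as ascending G4 to E5.
G to E spans six letter names (G-A-B-C-D-E): a sixth.
G4 to E5 is 9 semitones, matching the major sixth exactly, so the quality is major.

major 6th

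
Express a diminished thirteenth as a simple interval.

Subtracting seven from the interval number removes an octave: 13 − 7 = 6.
That makes a diminished thirteenth a compound diminished sixth — an octave plus a diminished sixth.

diminished sixth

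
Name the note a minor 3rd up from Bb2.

Db3

Three letter names up from B: D.
A minor third is 3 semitones; 3 semitones up from Bb2 gives Db3.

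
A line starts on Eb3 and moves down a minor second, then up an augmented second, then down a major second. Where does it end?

D#3

Down a minor second from Eb3: D3 (1 semitone down).
D3 up an augmented second → E#3 (3 semitones).
Down a major second from E#3: D#3 (2 semitones down).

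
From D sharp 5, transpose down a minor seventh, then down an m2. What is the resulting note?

A minor seventh down from D#5 is E#4.
E#4 down a minor second → D##4 (1 semitone).

D double-sharp 4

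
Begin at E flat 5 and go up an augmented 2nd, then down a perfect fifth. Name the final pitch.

B 4

An augmented second up from Eb5 is F#5.
F#5 down a perfect fifth → B4 (7 semitones).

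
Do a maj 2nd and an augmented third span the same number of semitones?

A major second is 2 semitones but an augmented third is 5 semitones — different sizes.

No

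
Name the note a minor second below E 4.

Counting two letter names down from E lands on D.
Moving 1 semitone down from E4 (the size of a minor second) reaches D#4.

D sharp 4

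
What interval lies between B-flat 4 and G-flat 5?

B to G spans six letter names (B-C-D-E-F-G), so the interval is some kind of sixth.
A major sixth would be 9 semitones, but Bb4 to Gb5 is 8 — one semitone narrower, making it a minor sixth.

minor sixth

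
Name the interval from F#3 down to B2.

Descending from F#3 to B2 is the same interval as ascending B2 to F#3.
B to F spans five letter names (B-C-D-E-F): a fifth.
Counting semitones, B2→F#3 is 7, which is the perfect fifth.

perfect 5th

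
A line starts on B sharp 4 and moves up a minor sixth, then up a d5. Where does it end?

B#4 up a minor sixth → G#5 (8 semitones).
Up a diminished fifth from G#5: D6 (6 semitones up).

D 6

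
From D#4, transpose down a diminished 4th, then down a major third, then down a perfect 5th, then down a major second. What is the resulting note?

A#2

D#4 down a diminished fourth → A##3 (4 semitones).
A major third down from A##3 is F##3.
F##3 down a perfect fifth → B#2 (7 semitones).
B#2 down a major second → A#2 (2 semitones).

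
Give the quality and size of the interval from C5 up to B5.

M7

C to B spans seven letter names (C-D-E-F-G-A-B): a seventh.
C5 to B5 is 11 semitones, matching the major seventh exactly, so the quality is major.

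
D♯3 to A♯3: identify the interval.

perfect fifth

D to A spans five letter names (D-E-F-G-A), so the interval is some kind of fifth.
D#3 to A#3 is 7 semitones, matching the perfect fifth exactly, so the quality is perfect.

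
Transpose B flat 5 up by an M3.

D 6

Counting three letter names up from B lands on D.
A major third is 4 semitones; 4 semitones up from Bb5 gives D6.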